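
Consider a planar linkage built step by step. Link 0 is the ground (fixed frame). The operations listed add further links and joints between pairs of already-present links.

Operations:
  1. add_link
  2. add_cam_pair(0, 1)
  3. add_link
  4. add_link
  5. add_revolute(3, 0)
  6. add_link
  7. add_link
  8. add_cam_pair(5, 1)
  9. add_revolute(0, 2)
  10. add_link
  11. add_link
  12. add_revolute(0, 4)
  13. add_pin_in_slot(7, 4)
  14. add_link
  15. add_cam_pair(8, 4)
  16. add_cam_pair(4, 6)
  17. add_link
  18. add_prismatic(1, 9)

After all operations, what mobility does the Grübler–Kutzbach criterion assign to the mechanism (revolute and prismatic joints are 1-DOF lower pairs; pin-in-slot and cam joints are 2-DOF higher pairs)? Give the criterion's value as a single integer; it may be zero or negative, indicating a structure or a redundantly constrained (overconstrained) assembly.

L=1 J1=0 J2=0
add link → L=2 J1=0 J2=0
C@0,1 dof=2 J2 → L=2 J1=0 J2=1
add link → L=3 J1=0 J2=1
add link → L=4 J1=0 J2=1
R@3,0 dof=1 J1 → L=4 J1=1 J2=1
add link → L=5 J1=1 J2=1
add link → L=6 J1=1 J2=1
C@5,1 dof=2 J2 → L=6 J1=1 J2=2
R@0,2 dof=1 J1 → L=6 J1=2 J2=2
add link → L=7 J1=2 J2=2
add link → L=8 J1=2 J2=2
R@0,4 dof=1 J1 → L=8 J1=3 J2=2
PS@7,4 dof=2 J2 → L=8 J1=3 J2=3
add link → L=9 J1=3 J2=3
C@8,4 dof=2 J2 → L=9 J1=3 J2=4
C@4,6 dof=2 J2 → L=9 J1=3 J2=5
add link → L=10 J1=3 J2=5
P@1,9 dof=1 J1 → L=10 J1=4 J2=5
M=3(L−1)−2J1−J2=3·9−2·4−5=14

M = 14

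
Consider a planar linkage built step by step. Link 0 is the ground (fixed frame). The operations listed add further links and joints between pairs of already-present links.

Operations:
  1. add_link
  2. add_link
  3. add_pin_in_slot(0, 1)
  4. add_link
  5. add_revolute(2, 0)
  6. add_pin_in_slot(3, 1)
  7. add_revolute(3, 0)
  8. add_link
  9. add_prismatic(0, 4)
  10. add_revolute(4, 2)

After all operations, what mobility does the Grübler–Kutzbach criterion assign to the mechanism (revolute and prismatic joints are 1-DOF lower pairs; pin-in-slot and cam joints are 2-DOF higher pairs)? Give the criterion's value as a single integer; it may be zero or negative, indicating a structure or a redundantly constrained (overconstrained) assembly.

link 0 = ground. State L|J1|J2 = 1|0|0
+link1  2|0|0
+link2  3|0|0
PS(0,1) f=2→J2  3|0|1
+link3  4|0|1
R(2,0) f=1→J1  4|1|1
PS(3,1) f=2→J2  4|1|2
R(3,0) f=1→J1  4|2|2
+link4  5|2|2
P(0,4) f=1→J1  5|3|2
R(4,2) f=1→J1  5|4|2
M = 3(5−1)−2·4−2 = 12−8−2 = 2

M = 2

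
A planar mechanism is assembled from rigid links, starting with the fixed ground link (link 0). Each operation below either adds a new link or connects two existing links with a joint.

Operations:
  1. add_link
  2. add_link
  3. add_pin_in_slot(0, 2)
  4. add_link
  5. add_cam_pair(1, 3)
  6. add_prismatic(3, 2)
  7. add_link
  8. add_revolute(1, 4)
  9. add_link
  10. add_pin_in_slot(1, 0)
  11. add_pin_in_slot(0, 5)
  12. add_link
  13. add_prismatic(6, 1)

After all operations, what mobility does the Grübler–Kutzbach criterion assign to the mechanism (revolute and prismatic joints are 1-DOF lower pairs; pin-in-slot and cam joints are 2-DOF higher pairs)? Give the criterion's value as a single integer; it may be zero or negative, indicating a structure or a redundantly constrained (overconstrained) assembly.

M = 8

[1;0;0] (link 0 is ground)
L+ [2;0;0]
L+ [3;0;0]
PS(0,2)∈J2 [3;0;1]
L+ [4;0;1]
C(1,3)∈J2 [4;0;2]
P(3,2)∈J1 [4;1;2]
L+ [5;1;2]
R(1,4)∈J1 [5;2;2]
L+ [6;2;2]
PS(1,0)∈J2 [6;2;3]
PS(0,5)∈J2 [6;2;4]
L+ [7;2;4]
P(6,1)∈J1 [7;3;4]
mobility = 18 − 6 − 4 = 8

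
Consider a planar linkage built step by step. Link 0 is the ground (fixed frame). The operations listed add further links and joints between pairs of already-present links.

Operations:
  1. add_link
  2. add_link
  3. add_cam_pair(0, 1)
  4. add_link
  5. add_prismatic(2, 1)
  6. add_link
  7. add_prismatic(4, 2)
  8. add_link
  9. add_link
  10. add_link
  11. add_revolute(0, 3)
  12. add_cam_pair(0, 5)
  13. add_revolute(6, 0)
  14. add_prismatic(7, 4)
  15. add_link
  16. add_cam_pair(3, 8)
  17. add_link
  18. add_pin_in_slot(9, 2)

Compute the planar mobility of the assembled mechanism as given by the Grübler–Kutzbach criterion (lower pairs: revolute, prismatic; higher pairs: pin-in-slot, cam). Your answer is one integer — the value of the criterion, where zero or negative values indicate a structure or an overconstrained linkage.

M = 13

[1;0;0] (link 0 is ground)
L+ [2;0;0]
L+ [3;0;0]
C(0,1)∈J2 [3;0;1]
L+ [4;0;1]
P(2,1)∈J1 [4;1;1]
L+ [5;1;1]
P(4,2)∈J1 [5;2;1]
L+ [6;2;1]
L+ [7;2;1]
L+ [8;2;1]
R(0,3)∈J1 [8;3;1]
C(0,5)∈J2 [8;3;2]
R(6,0)∈J1 [8;4;2]
P(7,4)∈J1 [8;5;2]
L+ [9;5;2]
C(3,8)∈J2 [9;5;3]
L+ [10;5;3]
PS(9,2)∈J2 [10;5;4]
mobility = 27 − 10 − 4 = 13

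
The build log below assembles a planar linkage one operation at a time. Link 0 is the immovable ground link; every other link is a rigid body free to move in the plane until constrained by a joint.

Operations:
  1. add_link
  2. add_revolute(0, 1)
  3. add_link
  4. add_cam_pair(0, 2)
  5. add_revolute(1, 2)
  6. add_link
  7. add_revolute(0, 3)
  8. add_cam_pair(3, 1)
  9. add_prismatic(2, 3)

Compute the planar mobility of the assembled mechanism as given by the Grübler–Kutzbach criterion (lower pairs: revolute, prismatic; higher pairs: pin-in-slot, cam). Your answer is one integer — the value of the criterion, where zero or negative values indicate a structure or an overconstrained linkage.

L=1 J1=0 J2=0
add link → L=2 J1=0 J2=0
R@0,1 dof=1 J1 → L=2 J1=1 J2=0
add link → L=3 J1=1 J2=0
C@0,2 dof=2 J2 → L=3 J1=1 J2=1
R@1,2 dof=1 J1 → L=3 J1=2 J2=1
add link → L=4 J1=2 J2=1
R@0,3 dof=1 J1 → L=4 J1=3 J2=1
C@3,1 dof=2 J2 → L=4 J1=3 J2=2
P@2,3 dof=1 J1 → L=4 J1=4 J2=2
M=3(L−1)−2J1−J2=3·3−2·4−2=-1

M = -1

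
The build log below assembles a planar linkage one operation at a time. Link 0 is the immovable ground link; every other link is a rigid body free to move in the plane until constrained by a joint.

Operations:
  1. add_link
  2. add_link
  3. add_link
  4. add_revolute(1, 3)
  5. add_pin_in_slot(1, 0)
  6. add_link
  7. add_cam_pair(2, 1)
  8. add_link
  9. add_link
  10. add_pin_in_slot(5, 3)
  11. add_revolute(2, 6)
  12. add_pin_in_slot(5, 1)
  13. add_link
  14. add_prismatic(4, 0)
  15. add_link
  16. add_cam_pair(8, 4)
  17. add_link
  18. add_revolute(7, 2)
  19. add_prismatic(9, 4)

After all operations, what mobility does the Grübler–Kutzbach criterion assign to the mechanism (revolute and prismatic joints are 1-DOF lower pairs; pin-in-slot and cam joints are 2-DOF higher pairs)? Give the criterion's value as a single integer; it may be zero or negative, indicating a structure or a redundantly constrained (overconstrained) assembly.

(L,J1,J2)=(1,0,0); link0 fixed
link1: (2,0,0)
link2: (3,0,0)
link3: (4,0,0)
R 1-3 [J1]: (4,1,0)
PS 1-0 [J2]: (4,1,1)
link4: (5,1,1)
C 2-1 [J2]: (5,1,2)
link5: (6,1,2)
link6: (7,1,2)
PS 5-3 [J2]: (7,1,3)
R 2-6 [J1]: (7,2,3)
PS 5-1 [J2]: (7,2,4)
link7: (8,2,4)
P 4-0 [J1]: (8,3,4)
link8: (9,3,4)
C 8-4 [J2]: (9,3,5)
link9: (10,3,5)
R 7-2 [J1]: (10,4,5)
P 9-4 [J1]: (10,5,5)
Grübler: 3·9 − 2·5 − 5 = 12

M = 12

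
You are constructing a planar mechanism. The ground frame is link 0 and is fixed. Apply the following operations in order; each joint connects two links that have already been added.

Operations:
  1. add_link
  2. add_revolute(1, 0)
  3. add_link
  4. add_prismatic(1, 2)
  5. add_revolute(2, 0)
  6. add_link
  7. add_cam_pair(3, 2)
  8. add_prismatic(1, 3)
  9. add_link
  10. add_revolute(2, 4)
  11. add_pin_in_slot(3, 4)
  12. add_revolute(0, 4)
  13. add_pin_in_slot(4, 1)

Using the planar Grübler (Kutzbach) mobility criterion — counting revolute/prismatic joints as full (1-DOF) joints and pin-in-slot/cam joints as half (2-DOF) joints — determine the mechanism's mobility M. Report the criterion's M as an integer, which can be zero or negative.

M = -3

link 0 = ground. State L|J1|J2 = 1|0|0
+link1  2|0|0
R(1,0) f=1→J1  2|1|0
+link2  3|1|0
P(1,2) f=1→J1  3|2|0
R(2,0) f=1→J1  3|3|0
+link3  4|3|0
C(3,2) f=2→J2  4|3|1
P(1,3) f=1→J1  4|4|1
+link4  5|4|1
R(2,4) f=1→J1  5|5|1
PS(3,4) f=2→J2  5|5|2
R(0,4) f=1→J1  5|6|2
PS(4,1) f=2→J2  5|6|3
M = 3(5−1)−2·6−3 = 12−12−3 = -3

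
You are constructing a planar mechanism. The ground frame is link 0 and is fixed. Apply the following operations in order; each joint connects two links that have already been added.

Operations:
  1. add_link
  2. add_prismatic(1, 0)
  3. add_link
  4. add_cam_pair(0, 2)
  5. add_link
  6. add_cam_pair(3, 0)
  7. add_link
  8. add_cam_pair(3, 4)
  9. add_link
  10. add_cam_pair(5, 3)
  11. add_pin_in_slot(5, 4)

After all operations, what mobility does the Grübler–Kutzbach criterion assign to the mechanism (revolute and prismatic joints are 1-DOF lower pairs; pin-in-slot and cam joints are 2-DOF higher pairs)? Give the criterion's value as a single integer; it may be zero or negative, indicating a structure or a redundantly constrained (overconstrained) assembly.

M = 8

link 0 = ground. State L|J1|J2 = 1|0|0
+link1  2|0|0
P(1,0) f=1→J1  2|1|0
+link2  3|1|0
C(0,2) f=2→J2  3|1|1
+link3  4|1|1
C(3,0) f=2→J2  4|1|2
+link4  5|1|2
C(3,4) f=2→J2  5|1|3
+link5  6|1|3
C(5,3) f=2→J2  6|1|4
PS(5,4) f=2→J2  6|1|5
M = 3(6−1)−2·1−5 = 15−2−5 = 8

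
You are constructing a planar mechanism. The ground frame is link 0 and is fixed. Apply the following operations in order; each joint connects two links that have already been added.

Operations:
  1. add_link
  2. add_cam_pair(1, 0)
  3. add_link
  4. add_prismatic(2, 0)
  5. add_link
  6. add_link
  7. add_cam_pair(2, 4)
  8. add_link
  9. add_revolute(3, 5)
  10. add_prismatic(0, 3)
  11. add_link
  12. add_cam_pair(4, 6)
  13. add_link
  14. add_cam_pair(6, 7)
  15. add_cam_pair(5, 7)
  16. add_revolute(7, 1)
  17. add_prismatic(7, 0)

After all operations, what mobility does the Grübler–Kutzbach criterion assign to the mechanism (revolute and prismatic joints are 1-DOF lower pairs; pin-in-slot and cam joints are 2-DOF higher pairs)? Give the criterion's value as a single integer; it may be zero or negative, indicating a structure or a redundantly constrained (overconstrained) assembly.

ground; <1,0,0>
#1 <2,0,0>
C:1↔0 J2 <2,0,1>
#2 <3,0,1>
P:2↔0 J1 <3,1,1>
#3 <4,1,1>
#4 <5,1,1>
C:2↔4 J2 <5,1,2>
#5 <6,1,2>
R:3↔5 J1 <6,2,2>
P:0↔3 J1 <6,3,2>
#6 <7,3,2>
C:4↔6 J2 <7,3,3>
#7 <8,3,3>
C:6↔7 J2 <8,3,4>
C:5↔7 J2 <8,3,5>
R:7↔1 J1 <8,4,5>
P:7↔0 J1 <8,5,5>
3×7 − 2×5 − 1×5 = 6

M = 6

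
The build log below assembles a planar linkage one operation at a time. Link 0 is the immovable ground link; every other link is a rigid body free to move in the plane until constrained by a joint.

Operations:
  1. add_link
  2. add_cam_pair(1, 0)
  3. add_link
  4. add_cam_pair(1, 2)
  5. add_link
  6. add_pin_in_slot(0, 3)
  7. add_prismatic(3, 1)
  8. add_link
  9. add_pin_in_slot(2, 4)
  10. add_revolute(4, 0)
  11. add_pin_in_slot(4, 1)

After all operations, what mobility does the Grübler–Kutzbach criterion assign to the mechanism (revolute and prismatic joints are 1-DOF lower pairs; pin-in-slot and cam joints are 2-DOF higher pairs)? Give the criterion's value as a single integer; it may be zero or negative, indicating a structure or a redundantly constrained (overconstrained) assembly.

M = 3

L=1 J1=0 J2=0
add link → L=2 J1=0 J2=0
C@1,0 dof=2 J2 → L=2 J1=0 J2=1
add link → L=3 J1=0 J2=1
C@1,2 dof=2 J2 → L=3 J1=0 J2=2
add link → L=4 J1=0 J2=2
PS@0,3 dof=2 J2 → L=4 J1=0 J2=3
P@3,1 dof=1 J1 → L=4 J1=1 J2=3
add link → L=5 J1=1 J2=3
PS@2,4 dof=2 J2 → L=5 J1=1 J2=4
R@4,0 dof=1 J1 → L=5 J1=2 J2=4
PS@4,1 dof=2 J2 → L=5 J1=2 J2=5
M=3(L−1)−2J1−J2=3·4−2·2−5=3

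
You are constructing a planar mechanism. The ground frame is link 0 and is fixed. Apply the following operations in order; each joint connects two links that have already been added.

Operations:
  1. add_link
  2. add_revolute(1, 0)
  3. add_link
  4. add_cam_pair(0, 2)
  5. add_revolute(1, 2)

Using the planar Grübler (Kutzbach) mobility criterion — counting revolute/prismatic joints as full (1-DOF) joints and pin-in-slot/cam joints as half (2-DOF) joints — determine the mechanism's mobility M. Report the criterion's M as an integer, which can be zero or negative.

M = 1

(L,J1,J2)=(1,0,0); link0 fixed
link1: (2,0,0)
R 1-0 [J1]: (2,1,0)
link2: (3,1,0)
C 0-2 [J2]: (3,1,1)
R 1-2 [J1]: (3,2,1)
Grübler: 3·2 − 2·2 − 1 = 1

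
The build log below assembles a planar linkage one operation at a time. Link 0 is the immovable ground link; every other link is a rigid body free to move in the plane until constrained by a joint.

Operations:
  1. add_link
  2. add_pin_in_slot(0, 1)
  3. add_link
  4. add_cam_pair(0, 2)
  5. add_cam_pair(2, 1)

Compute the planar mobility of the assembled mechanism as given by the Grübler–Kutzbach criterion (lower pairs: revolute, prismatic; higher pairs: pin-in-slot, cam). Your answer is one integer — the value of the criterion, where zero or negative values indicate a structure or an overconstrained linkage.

(L,J1,J2)=(1,0,0); link0 fixed
link1: (2,0,0)
PS 0-1 [J2]: (2,0,1)
link2: (3,0,1)
C 0-2 [J2]: (3,0,2)
C 2-1 [J2]: (3,0,3)
Grübler: 3·2 − 2·0 − 3 = 3

M = 3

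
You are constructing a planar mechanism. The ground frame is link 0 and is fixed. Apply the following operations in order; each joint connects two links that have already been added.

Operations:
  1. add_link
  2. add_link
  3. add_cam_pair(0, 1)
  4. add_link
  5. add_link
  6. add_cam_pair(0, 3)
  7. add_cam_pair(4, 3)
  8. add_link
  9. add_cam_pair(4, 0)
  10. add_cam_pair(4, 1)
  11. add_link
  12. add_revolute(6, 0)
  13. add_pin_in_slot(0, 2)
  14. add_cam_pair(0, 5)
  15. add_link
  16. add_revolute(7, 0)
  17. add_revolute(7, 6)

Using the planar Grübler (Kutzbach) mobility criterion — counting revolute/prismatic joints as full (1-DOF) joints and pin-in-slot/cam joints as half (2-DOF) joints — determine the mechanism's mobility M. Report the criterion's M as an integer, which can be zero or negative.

(L,J1,J2)=(1,0,0); link0 fixed
link1: (2,0,0)
link2: (3,0,0)
C 0-1 [J2]: (3,0,1)
link3: (4,0,1)
link4: (5,0,1)
C 0-3 [J2]: (5,0,2)
C 4-3 [J2]: (5,0,3)
link5: (6,0,3)
C 4-0 [J2]: (6,0,4)
C 4-1 [J2]: (6,0,5)
link6: (7,0,5)
R 6-0 [J1]: (7,1,5)
PS 0-2 [J2]: (7,1,6)
C 0-5 [J2]: (7,1,7)
link7: (8,1,7)
R 7-0 [J1]: (8,2,7)
R 7-6 [J1]: (8,3,7)
Grübler: 3·7 − 2·3 − 7 = 8

M = 8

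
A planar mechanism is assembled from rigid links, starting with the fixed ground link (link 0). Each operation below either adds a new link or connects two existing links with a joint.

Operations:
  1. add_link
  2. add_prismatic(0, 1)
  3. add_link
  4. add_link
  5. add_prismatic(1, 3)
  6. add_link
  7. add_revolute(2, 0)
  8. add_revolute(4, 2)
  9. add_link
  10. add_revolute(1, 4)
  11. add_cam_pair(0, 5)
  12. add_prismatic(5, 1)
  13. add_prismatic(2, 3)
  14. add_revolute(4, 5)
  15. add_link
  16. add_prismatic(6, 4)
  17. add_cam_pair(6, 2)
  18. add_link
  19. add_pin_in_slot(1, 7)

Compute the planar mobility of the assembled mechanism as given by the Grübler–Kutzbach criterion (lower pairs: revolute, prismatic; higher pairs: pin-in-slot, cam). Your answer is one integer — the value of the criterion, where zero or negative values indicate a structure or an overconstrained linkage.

M = 0

[1;0;0] (link 0 is ground)
L+ [2;0;0]
P(0,1)∈J1 [2;1;0]
L+ [3;1;0]
L+ [4;1;0]
P(1,3)∈J1 [4;2;0]
L+ [5;2;0]
R(2,0)∈J1 [5;3;0]
R(4,2)∈J1 [5;4;0]
L+ [6;4;0]
R(1,4)∈J1 [6;5;0]
C(0,5)∈J2 [6;5;1]
P(5,1)∈J1 [6;6;1]
P(2,3)∈J1 [6;7;1]
R(4,5)∈J1 [6;8;1]
L+ [7;8;1]
P(6,4)∈J1 [7;9;1]
C(6,2)∈J2 [7;9;2]
L+ [8;9;2]
PS(1,7)∈J2 [8;9;3]
mobility = 21 − 18 − 3 = 0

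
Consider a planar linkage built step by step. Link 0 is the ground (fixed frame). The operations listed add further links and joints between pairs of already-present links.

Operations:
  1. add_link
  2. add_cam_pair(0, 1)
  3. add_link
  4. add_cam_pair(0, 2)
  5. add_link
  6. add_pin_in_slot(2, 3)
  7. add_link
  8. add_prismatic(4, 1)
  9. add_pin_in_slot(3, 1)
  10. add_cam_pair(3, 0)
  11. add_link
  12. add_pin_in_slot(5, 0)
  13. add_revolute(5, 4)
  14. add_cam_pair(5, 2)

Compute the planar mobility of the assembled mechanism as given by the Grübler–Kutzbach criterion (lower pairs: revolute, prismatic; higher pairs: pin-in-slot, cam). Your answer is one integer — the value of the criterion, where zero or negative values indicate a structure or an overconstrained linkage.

M = 4

ground; <1,0,0>
#1 <2,0,0>
C:0↔1 J2 <2,0,1>
#2 <3,0,1>
C:0↔2 J2 <3,0,2>
#3 <4,0,2>
PS:2↔3 J2 <4,0,3>
#4 <5,0,3>
P:4↔1 J1 <5,1,3>
PS:3↔1 J2 <5,1,4>
C:3↔0 J2 <5,1,5>
#5 <6,1,5>
PS:5↔0 J2 <6,1,6>
R:5↔4 J1 <6,2,6>
C:5↔2 J2 <6,2,7>
3×5 − 2×2 − 1×7 = 4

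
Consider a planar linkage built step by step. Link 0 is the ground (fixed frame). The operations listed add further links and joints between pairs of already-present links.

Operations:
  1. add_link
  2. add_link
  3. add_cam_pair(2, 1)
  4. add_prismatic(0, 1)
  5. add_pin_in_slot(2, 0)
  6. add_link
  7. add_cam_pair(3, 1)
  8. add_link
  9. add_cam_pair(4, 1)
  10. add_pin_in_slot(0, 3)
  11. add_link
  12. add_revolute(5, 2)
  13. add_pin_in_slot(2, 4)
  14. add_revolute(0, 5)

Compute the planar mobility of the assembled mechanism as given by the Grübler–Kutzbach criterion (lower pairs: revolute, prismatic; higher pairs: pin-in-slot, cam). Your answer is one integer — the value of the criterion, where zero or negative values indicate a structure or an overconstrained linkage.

M = 3

ground; <1,0,0>
#1 <2,0,0>
#2 <3,0,0>
C:2↔1 J2 <3,0,1>
P:0↔1 J1 <3,1,1>
PS:2↔0 J2 <3,1,2>
#3 <4,1,2>
C:3↔1 J2 <4,1,3>
#4 <5,1,3>
C:4↔1 J2 <5,1,4>
PS:0↔3 J2 <5,1,5>
#5 <6,1,5>
R:5↔2 J1 <6,2,5>
PS:2↔4 J2 <6,2,6>
R:0↔5 J1 <6,3,6>
3×5 − 2×3 − 1×6 = 3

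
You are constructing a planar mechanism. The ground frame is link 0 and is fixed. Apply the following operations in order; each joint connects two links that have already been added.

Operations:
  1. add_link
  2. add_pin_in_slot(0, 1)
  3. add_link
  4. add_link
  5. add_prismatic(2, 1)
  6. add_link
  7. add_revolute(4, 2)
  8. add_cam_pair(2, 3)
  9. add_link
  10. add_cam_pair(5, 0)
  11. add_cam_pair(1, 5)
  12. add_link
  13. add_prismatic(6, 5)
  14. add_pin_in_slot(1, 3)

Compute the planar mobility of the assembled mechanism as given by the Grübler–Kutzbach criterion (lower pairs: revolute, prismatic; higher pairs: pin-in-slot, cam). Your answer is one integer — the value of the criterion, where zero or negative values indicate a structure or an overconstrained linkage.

(L,J1,J2)=(1,0,0); link0 fixed
link1: (2,0,0)
PS 0-1 [J2]: (2,0,1)
link2: (3,0,1)
link3: (4,0,1)
P 2-1 [J1]: (4,1,1)
link4: (5,1,1)
R 4-2 [J1]: (5,2,1)
C 2-3 [J2]: (5,2,2)
link5: (6,2,2)
C 5-0 [J2]: (6,2,3)
C 1-5 [J2]: (6,2,4)
link6: (7,2,4)
P 6-5 [J1]: (7,3,4)
PS 1-3 [J2]: (7,3,5)
Grübler: 3·6 − 2·3 − 5 = 7

M = 7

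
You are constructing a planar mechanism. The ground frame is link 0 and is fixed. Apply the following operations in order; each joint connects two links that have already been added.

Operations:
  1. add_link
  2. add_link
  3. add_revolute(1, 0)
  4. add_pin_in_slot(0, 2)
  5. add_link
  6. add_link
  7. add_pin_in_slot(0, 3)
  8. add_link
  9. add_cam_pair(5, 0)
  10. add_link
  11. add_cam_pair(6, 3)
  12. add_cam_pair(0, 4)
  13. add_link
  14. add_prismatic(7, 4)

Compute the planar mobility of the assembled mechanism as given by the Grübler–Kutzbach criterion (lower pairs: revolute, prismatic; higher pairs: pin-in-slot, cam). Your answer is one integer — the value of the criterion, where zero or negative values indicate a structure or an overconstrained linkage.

link 0 = ground. State L|J1|J2 = 1|0|0
+link1  2|0|0
+link2  3|0|0
R(1,0) f=1→J1  3|1|0
PS(0,2) f=2→J2  3|1|1
+link3  4|1|1
+link4  5|1|1
PS(0,3) f=2→J2  5|1|2
+link5  6|1|2
C(5,0) f=2→J2  6|1|3
+link6  7|1|3
C(6,3) f=2→J2  7|1|4
C(0,4) f=2→J2  7|1|5
+link7  8|1|5
P(7,4) f=1→J1  8|2|5
M = 3(8−1)−2·2−5 = 21−4−5 = 12

M = 12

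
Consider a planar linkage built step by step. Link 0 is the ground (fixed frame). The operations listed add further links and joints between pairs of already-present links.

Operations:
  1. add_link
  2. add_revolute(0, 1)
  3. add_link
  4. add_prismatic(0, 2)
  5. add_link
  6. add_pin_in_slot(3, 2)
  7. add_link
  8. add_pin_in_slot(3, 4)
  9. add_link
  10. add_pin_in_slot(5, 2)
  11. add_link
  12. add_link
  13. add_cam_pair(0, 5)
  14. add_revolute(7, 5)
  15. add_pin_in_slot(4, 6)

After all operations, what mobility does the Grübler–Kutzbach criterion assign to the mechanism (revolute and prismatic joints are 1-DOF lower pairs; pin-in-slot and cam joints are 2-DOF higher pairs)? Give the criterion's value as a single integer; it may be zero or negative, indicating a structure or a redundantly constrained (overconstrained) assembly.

[1;0;0] (link 0 is ground)
L+ [2;0;0]
R(0,1)∈J1 [2;1;0]
L+ [3;1;0]
P(0,2)∈J1 [3;2;0]
L+ [4;2;0]
PS(3,2)∈J2 [4;2;1]
L+ [5;2;1]
PS(3,4)∈J2 [5;2;2]
L+ [6;2;2]
PS(5,2)∈J2 [6;2;3]
L+ [7;2;3]
L+ [8;2;3]
C(0,5)∈J2 [8;2;4]
R(7,5)∈J1 [8;3;4]
PS(4,6)∈J2 [8;3;5]
mobility = 21 − 6 − 5 = 10

M = 10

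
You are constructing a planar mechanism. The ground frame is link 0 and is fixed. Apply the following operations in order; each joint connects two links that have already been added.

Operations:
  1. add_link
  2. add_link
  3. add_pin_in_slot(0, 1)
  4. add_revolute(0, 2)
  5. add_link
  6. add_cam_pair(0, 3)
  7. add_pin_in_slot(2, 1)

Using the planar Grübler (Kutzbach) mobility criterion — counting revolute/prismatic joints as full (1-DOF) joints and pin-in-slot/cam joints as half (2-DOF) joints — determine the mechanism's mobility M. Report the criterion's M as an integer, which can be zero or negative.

M = 4

ground; <1,0,0>
#1 <2,0,0>
#2 <3,0,0>
PS:0↔1 J2 <3,0,1>
R:0↔2 J1 <3,1,1>
#3 <4,1,1>
C:0↔3 J2 <4,1,2>
PS:2↔1 J2 <4,1,3>
3×3 − 2×1 − 1×3 = 4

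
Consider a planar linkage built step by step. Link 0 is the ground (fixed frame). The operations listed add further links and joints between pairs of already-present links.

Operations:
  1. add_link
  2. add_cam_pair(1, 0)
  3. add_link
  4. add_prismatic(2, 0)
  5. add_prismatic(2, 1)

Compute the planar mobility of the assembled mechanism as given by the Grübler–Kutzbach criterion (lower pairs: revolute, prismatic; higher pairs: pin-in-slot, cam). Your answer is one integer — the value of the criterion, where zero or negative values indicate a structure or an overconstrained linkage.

ground; <1,0,0>
#1 <2,0,0>
C:1↔0 J2 <2,0,1>
#2 <3,0,1>
P:2↔0 J1 <3,1,1>
P:2↔1 J1 <3,2,1>
3×2 − 2×2 − 1×1 = 1

M = 1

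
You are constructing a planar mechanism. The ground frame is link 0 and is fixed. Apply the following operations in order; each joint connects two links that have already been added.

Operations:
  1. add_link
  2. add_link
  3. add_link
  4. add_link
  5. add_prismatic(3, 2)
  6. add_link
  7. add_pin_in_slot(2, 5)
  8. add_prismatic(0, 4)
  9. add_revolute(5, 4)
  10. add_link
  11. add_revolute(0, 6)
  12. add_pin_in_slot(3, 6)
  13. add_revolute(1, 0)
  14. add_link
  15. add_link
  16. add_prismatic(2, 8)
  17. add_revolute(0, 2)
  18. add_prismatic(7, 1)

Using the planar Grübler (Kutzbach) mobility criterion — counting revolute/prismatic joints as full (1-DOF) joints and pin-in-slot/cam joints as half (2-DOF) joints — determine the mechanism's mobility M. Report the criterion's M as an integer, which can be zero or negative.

ground; <1,0,0>
#1 <2,0,0>
#2 <3,0,0>
#3 <4,0,0>
#4 <5,0,0>
P:3↔2 J1 <5,1,0>
#5 <6,1,0>
PS:2↔5 J2 <6,1,1>
P:0↔4 J1 <6,2,1>
R:5↔4 J1 <6,3,1>
#6 <7,3,1>
R:0↔6 J1 <7,4,1>
PS:3↔6 J2 <7,4,2>
R:1↔0 J1 <7,5,2>
#7 <8,5,2>
#8 <9,5,2>
P:2↔8 J1 <9,6,2>
R:0↔2 J1 <9,7,2>
P:7↔1 J1 <9,8,2>
3×8 − 2×8 − 1×2 = 6

M = 6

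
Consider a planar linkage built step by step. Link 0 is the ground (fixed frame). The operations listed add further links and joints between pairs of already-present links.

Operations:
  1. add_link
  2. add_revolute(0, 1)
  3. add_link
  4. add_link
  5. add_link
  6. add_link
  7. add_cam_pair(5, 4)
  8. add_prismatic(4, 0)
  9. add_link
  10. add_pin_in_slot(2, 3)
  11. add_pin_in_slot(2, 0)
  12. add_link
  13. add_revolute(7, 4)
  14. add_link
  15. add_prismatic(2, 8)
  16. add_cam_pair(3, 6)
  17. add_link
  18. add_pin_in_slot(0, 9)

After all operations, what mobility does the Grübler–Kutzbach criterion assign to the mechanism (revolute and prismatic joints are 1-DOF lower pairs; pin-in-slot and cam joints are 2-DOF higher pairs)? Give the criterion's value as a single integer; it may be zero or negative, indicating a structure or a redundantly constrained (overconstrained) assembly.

M = 14

(L,J1,J2)=(1,0,0); link0 fixed
link1: (2,0,0)
R 0-1 [J1]: (2,1,0)
link2: (3,1,0)
link3: (4,1,0)
link4: (5,1,0)
link5: (6,1,0)
C 5-4 [J2]: (6,1,1)
P 4-0 [J1]: (6,2,1)
link6: (7,2,1)
PS 2-3 [J2]: (7,2,2)
PS 2-0 [J2]: (7,2,3)
link7: (8,2,3)
R 7-4 [J1]: (8,3,3)
link8: (9,3,3)
P 2-8 [J1]: (9,4,3)
C 3-6 [J2]: (9,4,4)
link9: (10,4,4)
PS 0-9 [J2]: (10,4,5)
Grübler: 3·9 − 2·4 − 5 = 14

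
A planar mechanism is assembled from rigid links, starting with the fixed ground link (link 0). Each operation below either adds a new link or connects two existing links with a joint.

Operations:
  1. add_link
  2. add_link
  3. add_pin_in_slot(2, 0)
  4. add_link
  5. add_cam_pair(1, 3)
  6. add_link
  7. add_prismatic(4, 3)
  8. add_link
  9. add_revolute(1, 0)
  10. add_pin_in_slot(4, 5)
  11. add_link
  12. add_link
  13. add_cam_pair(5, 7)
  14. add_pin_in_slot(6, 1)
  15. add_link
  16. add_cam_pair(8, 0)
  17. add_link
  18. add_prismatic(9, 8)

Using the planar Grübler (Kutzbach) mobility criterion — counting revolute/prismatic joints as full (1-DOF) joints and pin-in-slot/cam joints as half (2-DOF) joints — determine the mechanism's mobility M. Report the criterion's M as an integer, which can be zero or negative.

M = 15

[1;0;0] (link 0 is ground)
L+ [2;0;0]
L+ [3;0;0]
PS(2,0)∈J2 [3;0;1]
L+ [4;0;1]
C(1,3)∈J2 [4;0;2]
L+ [5;0;2]
P(4,3)∈J1 [5;1;2]
L+ [6;1;2]
R(1,0)∈J1 [6;2;2]
PS(4,5)∈J2 [6;2;3]
L+ [7;2;3]
L+ [8;2;3]
C(5,7)∈J2 [8;2;4]
PS(6,1)∈J2 [8;2;5]
L+ [9;2;5]
C(8,0)∈J2 [9;2;6]
L+ [10;2;6]
P(9,8)∈J1 [10;3;6]
mobility = 27 − 6 − 6 = 15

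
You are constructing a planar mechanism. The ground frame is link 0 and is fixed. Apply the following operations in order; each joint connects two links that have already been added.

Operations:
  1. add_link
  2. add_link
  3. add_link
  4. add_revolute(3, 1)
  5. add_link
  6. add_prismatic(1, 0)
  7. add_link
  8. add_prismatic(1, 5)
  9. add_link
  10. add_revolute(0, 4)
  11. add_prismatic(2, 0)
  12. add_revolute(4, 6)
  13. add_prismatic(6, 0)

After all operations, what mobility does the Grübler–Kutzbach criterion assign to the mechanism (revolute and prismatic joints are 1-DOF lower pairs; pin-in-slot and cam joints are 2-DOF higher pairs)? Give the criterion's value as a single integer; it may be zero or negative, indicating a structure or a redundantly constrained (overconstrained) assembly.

L=1 J1=0 J2=0
add link → L=2 J1=0 J2=0
add link → L=3 J1=0 J2=0
add link → L=4 J1=0 J2=0
R@3,1 dof=1 J1 → L=4 J1=1 J2=0
add link → L=5 J1=1 J2=0
P@1,0 dof=1 J1 → L=5 J1=2 J2=0
add link → L=6 J1=2 J2=0
P@1,5 dof=1 J1 → L=6 J1=3 J2=0
add link → L=7 J1=3 J2=0
R@0,4 dof=1 J1 → L=7 J1=4 J2=0
P@2,0 dof=1 J1 → L=7 J1=5 J2=0
R@4,6 dof=1 J1 → L=7 J1=6 J2=0
P@6,0 dof=1 J1 → L=7 J1=7 J2=0
M=3(L−1)−2J1−J2=3·6−2·7−0=4

M = 4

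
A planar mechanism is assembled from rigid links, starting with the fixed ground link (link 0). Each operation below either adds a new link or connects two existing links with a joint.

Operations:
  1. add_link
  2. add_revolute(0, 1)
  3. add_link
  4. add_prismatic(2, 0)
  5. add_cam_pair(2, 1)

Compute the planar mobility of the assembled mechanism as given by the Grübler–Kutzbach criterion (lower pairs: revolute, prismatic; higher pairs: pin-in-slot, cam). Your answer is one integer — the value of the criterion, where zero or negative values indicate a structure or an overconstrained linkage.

M = 1

ground; <1,0,0>
#1 <2,0,0>
R:0↔1 J1 <2,1,0>
#2 <3,1,0>
P:2↔0 J1 <3,2,0>
C:2↔1 J2 <3,2,1>
3×2 − 2×2 − 1×1 = 1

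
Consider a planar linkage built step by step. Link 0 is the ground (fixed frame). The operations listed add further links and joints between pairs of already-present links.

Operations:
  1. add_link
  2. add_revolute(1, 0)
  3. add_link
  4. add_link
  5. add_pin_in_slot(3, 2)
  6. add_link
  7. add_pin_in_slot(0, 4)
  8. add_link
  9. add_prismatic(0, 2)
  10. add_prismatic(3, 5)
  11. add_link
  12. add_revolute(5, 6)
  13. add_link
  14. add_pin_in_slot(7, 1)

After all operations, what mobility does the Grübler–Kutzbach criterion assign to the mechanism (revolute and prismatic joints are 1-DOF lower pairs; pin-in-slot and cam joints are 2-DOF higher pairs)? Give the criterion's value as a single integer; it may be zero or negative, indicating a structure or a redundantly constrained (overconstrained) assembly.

M = 10

L=1 J1=0 J2=0
add link → L=2 J1=0 J2=0
R@1,0 dof=1 J1 → L=2 J1=1 J2=0
add link → L=3 J1=1 J2=0
add link → L=4 J1=1 J2=0
PS@3,2 dof=2 J2 → L=4 J1=1 J2=1
add link → L=5 J1=1 J2=1
PS@0,4 dof=2 J2 → L=5 J1=1 J2=2
add link → L=6 J1=1 J2=2
P@0,2 dof=1 J1 → L=6 J1=2 J2=2
P@3,5 dof=1 J1 → L=6 J1=3 J2=2
add link → L=7 J1=3 J2=2
R@5,6 dof=1 J1 → L=7 J1=4 J2=2
add link → L=8 J1=4 J2=2
PS@7,1 dof=2 J2 → L=8 J1=4 J2=3
M=3(L−1)−2J1−J2=3·7−2·4−3=10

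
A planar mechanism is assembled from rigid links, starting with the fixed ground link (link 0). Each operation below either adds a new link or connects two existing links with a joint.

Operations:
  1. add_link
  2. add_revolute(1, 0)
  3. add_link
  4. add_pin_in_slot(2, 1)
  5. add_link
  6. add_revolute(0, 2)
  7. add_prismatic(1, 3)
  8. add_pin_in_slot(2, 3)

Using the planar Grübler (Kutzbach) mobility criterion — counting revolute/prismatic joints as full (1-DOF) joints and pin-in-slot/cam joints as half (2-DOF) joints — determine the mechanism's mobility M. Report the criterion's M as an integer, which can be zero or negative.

M = 1

(L,J1,J2)=(1,0,0); link0 fixed
link1: (2,0,0)
R 1-0 [J1]: (2,1,0)
link2: (3,1,0)
PS 2-1 [J2]: (3,1,1)
link3: (4,1,1)
R 0-2 [J1]: (4,2,1)
P 1-3 [J1]: (4,3,1)
PS 2-3 [J2]: (4,3,2)
Grübler: 3·3 − 2·3 − 2 = 1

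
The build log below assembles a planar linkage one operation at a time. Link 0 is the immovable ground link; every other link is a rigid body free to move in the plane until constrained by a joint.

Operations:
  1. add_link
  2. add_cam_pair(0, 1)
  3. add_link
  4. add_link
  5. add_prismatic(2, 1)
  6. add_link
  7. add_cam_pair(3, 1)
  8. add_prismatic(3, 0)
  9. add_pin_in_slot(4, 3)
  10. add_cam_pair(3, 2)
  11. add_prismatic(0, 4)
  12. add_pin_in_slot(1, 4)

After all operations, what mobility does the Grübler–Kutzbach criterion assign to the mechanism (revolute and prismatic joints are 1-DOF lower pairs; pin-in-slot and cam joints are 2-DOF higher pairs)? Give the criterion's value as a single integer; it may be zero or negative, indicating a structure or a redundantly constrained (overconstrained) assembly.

M = 1

(L,J1,J2)=(1,0,0); link0 fixed
link1: (2,0,0)
C 0-1 [J2]: (2,0,1)
link2: (3,0,1)
link3: (4,0,1)
P 2-1 [J1]: (4,1,1)
link4: (5,1,1)
C 3-1 [J2]: (5,1,2)
P 3-0 [J1]: (5,2,2)
PS 4-3 [J2]: (5,2,3)
C 3-2 [J2]: (5,2,4)
P 0-4 [J1]: (5,3,4)
PS 1-4 [J2]: (5,3,5)
Grübler: 3·4 − 2·3 − 5 = 1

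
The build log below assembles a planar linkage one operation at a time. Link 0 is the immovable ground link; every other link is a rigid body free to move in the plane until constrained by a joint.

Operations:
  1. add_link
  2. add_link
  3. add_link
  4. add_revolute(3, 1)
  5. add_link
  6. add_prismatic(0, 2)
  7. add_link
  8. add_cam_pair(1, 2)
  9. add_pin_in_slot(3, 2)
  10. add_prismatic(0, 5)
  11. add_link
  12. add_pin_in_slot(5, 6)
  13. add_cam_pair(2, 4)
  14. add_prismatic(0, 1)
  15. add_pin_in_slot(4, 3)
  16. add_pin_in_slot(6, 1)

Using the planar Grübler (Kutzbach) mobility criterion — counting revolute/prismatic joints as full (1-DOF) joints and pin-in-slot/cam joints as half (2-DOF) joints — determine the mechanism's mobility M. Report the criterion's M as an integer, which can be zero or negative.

L=1 J1=0 J2=0
add link → L=2 J1=0 J2=0
add link → L=3 J1=0 J2=0
add link → L=4 J1=0 J2=0
R@3,1 dof=1 J1 → L=4 J1=1 J2=0
add link → L=5 J1=1 J2=0
P@0,2 dof=1 J1 → L=5 J1=2 J2=0
add link → L=6 J1=2 J2=0
C@1,2 dof=2 J2 → L=6 J1=2 J2=1
PS@3,2 dof=2 J2 → L=6 J1=2 J2=2
P@0,5 dof=1 J1 → L=6 J1=3 J2=2
add link → L=7 J1=3 J2=2
PS@5,6 dof=2 J2 → L=7 J1=3 J2=3
C@2,4 dof=2 J2 → L=7 J1=3 J2=4
P@0,1 dof=1 J1 → L=7 J1=4 J2=4
PS@4,3 dof=2 J2 → L=7 J1=4 J2=5
PS@6,1 dof=2 J2 → L=7 J1=4 J2=6
M=3(L−1)−2J1−J2=3·6−2·4−6=4

M = 4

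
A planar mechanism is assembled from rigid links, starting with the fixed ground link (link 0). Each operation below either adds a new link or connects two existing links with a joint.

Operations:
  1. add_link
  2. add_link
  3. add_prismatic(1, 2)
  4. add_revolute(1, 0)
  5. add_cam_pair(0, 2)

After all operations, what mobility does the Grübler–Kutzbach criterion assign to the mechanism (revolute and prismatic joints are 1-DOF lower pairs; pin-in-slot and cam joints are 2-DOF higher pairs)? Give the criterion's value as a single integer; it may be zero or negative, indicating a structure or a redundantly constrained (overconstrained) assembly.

M = 1

ground; <1,0,0>
#1 <2,0,0>
#2 <3,0,0>
P:1↔2 J1 <3,1,0>
R:1↔0 J1 <3,2,0>
C:0↔2 J2 <3,2,1>
3×2 − 2×2 − 1×1 = 1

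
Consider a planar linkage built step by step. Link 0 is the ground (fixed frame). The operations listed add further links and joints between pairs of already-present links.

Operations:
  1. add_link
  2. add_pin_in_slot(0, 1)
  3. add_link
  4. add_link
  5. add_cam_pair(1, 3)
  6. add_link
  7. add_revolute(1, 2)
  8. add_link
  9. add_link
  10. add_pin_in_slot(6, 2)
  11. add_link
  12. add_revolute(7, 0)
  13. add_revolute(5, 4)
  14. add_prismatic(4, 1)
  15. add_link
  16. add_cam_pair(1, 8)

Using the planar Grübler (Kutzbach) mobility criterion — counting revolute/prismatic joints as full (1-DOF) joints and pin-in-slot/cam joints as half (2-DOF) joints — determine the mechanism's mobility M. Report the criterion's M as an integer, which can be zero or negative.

M = 12

L=1 J1=0 J2=0
add link → L=2 J1=0 J2=0
PS@0,1 dof=2 J2 → L=2 J1=0 J2=1
add link → L=3 J1=0 J2=1
add link → L=4 J1=0 J2=1
C@1,3 dof=2 J2 → L=4 J1=0 J2=2
add link → L=5 J1=0 J2=2
R@1,2 dof=1 J1 → L=5 J1=1 J2=2
add link → L=6 J1=1 J2=2
add link → L=7 J1=1 J2=2
PS@6,2 dof=2 J2 → L=7 J1=1 J2=3
add link → L=8 J1=1 J2=3
R@7,0 dof=1 J1 → L=8 J1=2 J2=3
R@5,4 dof=1 J1 → L=8 J1=3 J2=3
P@4,1 dof=1 J1 → L=8 J1=4 J2=3
add link → L=9 J1=4 J2=3
C@1,8 dof=2 J2 → L=9 J1=4 J2=4
M=3(L−1)−2J1−J2=3·8−2·4−4=12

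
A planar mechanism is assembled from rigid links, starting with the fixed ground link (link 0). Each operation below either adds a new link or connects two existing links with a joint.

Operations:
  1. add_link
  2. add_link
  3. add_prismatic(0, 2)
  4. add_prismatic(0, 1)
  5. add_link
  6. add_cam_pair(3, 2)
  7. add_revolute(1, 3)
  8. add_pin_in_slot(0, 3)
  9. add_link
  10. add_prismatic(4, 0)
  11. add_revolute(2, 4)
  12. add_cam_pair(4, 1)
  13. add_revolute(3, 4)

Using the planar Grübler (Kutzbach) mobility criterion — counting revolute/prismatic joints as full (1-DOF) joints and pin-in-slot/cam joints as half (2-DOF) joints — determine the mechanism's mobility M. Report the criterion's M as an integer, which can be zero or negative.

M = -3

ground; <1,0,0>
#1 <2,0,0>
#2 <3,0,0>
P:0↔2 J1 <3,1,0>
P:0↔1 J1 <3,2,0>
#3 <4,2,0>
C:3↔2 J2 <4,2,1>
R:1↔3 J1 <4,3,1>
PS:0↔3 J2 <4,3,2>
#4 <5,3,2>
P:4↔0 J1 <5,4,2>
R:2↔4 J1 <5,5,2>
C:4↔1 J2 <5,5,3>
R:3↔4 J1 <5,6,3>
3×4 − 2×6 − 1×3 = -3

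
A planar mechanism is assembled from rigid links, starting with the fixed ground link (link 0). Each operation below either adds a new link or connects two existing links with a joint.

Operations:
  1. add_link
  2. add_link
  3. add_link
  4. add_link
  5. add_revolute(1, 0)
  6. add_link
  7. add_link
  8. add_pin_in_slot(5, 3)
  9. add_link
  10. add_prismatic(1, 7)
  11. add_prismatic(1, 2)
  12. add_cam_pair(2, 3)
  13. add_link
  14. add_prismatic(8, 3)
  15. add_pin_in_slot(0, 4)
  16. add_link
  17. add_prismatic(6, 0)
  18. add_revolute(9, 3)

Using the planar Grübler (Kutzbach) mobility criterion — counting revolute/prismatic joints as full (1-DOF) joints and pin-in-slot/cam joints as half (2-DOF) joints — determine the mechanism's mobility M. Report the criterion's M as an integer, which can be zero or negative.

L=1 J1=0 J2=0
add link → L=2 J1=0 J2=0
add link → L=3 J1=0 J2=0
add link → L=4 J1=0 J2=0
add link → L=5 J1=0 J2=0
R@1,0 dof=1 J1 → L=5 J1=1 J2=0
add link → L=6 J1=1 J2=0
add link → L=7 J1=1 J2=0
PS@5,3 dof=2 J2 → L=7 J1=1 J2=1
add link → L=8 J1=1 J2=1
P@1,7 dof=1 J1 → L=8 J1=2 J2=1
P@1,2 dof=1 J1 → L=8 J1=3 J2=1
C@2,3 dof=2 J2 → L=8 J1=3 J2=2
add link → L=9 J1=3 J2=2
P@8,3 dof=1 J1 → L=9 J1=4 J2=2
PS@0,4 dof=2 J2 → L=9 J1=4 J2=3
add link → L=10 J1=4 J2=3
P@6,0 dof=1 J1 → L=10 J1=5 J2=3
R@9,3 dof=1 J1 → L=10 J1=6 J2=3
M=3(L−1)−2J1−J2=3·9−2·6−3=12

M = 12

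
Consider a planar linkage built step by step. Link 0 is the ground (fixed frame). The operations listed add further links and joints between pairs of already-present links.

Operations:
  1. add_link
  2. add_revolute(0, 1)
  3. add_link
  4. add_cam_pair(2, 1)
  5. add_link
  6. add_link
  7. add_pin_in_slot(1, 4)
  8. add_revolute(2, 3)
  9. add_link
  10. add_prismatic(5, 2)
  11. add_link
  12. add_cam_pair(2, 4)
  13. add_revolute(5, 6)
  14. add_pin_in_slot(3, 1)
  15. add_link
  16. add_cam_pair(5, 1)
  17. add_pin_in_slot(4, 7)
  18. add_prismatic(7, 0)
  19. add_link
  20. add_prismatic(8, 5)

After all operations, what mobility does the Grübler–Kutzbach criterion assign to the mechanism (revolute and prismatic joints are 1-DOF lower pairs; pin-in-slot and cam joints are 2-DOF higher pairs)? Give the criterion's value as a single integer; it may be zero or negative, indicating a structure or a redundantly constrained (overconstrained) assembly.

link 0 = ground. State L|J1|J2 = 1|0|0
+link1  2|0|0
R(0,1) f=1→J1  2|1|0
+link2  3|1|0
C(2,1) f=2→J2  3|1|1
+link3  4|1|1
+link4  5|1|1
PS(1,4) f=2→J2  5|1|2
R(2,3) f=1→J1  5|2|2
+link5  6|2|2
P(5,2) f=1→J1  6|3|2
+link6  7|3|2
C(2,4) f=2→J2  7|3|3
R(5,6) f=1→J1  7|4|3
PS(3,1) f=2→J2  7|4|4
+link7  8|4|4
C(5,1) f=2→J2  8|4|5
PS(4,7) f=2→J2  8|4|6
P(7,0) f=1→J1  8|5|6
+link8  9|5|6
P(8,5) f=1→J1  9|6|6
M = 3(9−1)−2·6−6 = 24−12−6 = 6

M = 6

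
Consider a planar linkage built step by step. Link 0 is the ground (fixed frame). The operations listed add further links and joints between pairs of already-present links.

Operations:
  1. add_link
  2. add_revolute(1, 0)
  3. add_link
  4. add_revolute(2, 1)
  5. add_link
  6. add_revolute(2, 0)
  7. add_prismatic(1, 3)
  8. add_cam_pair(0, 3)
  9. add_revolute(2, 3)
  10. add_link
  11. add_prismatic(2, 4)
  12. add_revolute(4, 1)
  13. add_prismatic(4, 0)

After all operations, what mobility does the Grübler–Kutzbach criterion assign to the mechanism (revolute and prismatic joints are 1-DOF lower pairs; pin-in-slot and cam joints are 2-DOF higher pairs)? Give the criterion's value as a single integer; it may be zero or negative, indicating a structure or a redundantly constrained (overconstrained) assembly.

link 0 = ground. State L|J1|J2 = 1|0|0
+link1  2|0|0
R(1,0) f=1→J1  2|1|0
+link2  3|1|0
R(2,1) f=1→J1  3|2|0
+link3  4|2|0
R(2,0) f=1→J1  4|3|0
P(1,3) f=1→J1  4|4|0
C(0,3) f=2→J2  4|4|1
R(2,3) f=1→J1  4|5|1
+link4  5|5|1
P(2,4) f=1→J1  5|6|1
R(4,1) f=1→J1  5|7|1
P(4,0) f=1→J1  5|8|1
M = 3(5−1)−2·8−1 = 12−16−1 = -5

M = -5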